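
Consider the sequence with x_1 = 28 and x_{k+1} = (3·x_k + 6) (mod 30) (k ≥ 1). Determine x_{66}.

Computing terms: x_1 = 28; x_2 = 0; x_3 = 6; x_4 = 24; x_5 = 18; x_6 = 0.
Since x_6 = x_2 = 0, the sequence is eventually periodic: after a pre-period of length 1 it cycles with period 4.
For k ≥ 2, x_k depends only on (k - 2) mod 4. (66 - 2) mod 4 = 0, so x_{66} = x_2 = 0.

0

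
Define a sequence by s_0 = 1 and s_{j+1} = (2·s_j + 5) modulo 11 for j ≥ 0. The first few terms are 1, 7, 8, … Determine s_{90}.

s_0 = 1; s_1 = 7; s_2 = 8; s_3 = 10; s_4 = 3; s_5 = 0; s_6 = 5; s_7 = 4; s_8 = 2; s_9 = 9; s_{10} = 1.
Since s_{10} = s_0 = 1, the sequence is periodic with period 10.
(90 - 0) mod 10 = 0, so s_{90} = s_0 = 1.

1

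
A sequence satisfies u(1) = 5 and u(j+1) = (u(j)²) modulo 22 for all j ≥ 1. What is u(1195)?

9

Computing terms: u(1) = 5,  u(2) = 3,  u(3) = 9,  u(4) = 15,  u(5) = 5.
Since u(5) = u(1) = 5, the sequence is periodic with period 4.
(1195 - 1) mod 4 = 2, so u(1195) = u(3) = 9.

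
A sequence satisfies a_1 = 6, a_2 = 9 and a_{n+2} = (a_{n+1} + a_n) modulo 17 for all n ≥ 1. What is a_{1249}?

a_1 = 6, a_2 = 9, a_3 = 15, a_4 = 7, a_5 = 5, a_6 = 12, a_7 = 0, a_8 = 12, a_9 = 12, a_{10} = 7, a_{11} = 2, a_{12} = 9, a_{13} = 11, a_{14} = 3, a_{15} = 14, a_{16} = 0, a_{17} = 14, a_{18} = 14, a_{19} = 11, a_{20} = 8, a_{21} = 2, a_{22} = 10, a_{23} = 12, a_{24} = 5, a_{25} = 0, a_{26} = 5, a_{27} = 5, a_{28} = 10, a_{29} = 15, a_{30} = 8, a_{31} = 6, a_{32} = 14, a_{33} = 3, a_{34} = 0, a_{35} = 3, a_{36} = 3, a_{37} = 6, a_{38} = 9.
The sequence repeats with period 36.
(1249 - 1) mod 36 = 24, so a_{1249} = a_{25} = 0.

0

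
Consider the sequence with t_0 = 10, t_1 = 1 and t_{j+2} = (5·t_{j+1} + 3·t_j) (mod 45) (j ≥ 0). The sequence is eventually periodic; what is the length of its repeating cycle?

24

Listing terms: t_0 = 10, t_1 = 1, t_2 = 35, t_3 = 43, t_4 = 5, t_5 = 19, t_6 = 20, t_7 = 22, t_8 = 35, t_9 = 16, t_{10} = 5, t_{11} = 28, t_{12} = 20, t_{13} = 4, t_{14} = 35, t_{15} = 7, t_{16} = 5, t_{17} = 1, t_{18} = 20, t_{19} = 13, t_{20} = 35, t_{21} = 34, t_{22} = 5, t_{23} = 37, t_{24} = 20, t_{25} = 31, t_{26} = 35, t_{27} = 43.
Since (t_{26}, t_{27}) = (t_2, t_3) = (35, 43) (two consecutive terms determine the rest), the sequence is eventually periodic: after a pre-period of length 2 it cycles with period 24.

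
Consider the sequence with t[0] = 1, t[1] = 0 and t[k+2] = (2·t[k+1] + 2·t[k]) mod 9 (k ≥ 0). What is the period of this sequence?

9

Computing terms: t[0] = 1,  t[1] = 0,  t[2] = 2,  t[3] = 4,  t[4] = 3,  t[5] = 5,  t[6] = 7,  t[7] = 6,  t[8] = 8,  t[9] = 1,  t[10] = 0.
The sequence repeats with period 9.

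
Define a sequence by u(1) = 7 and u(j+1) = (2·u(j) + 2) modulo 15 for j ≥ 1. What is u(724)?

u(1) = 7,  u(2) = 1,  u(3) = 4,  u(4) = 10,  u(5) = 7.
The sequence repeats with period 4.
(724 - 1) mod 4 = 3, so u(724) = u(4) = 10.

10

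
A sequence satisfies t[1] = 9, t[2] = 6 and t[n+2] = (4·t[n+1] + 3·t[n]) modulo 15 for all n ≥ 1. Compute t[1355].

12

We have t[1] = 9, t[2] = 6, t[3] = 6, t[4] = 12, t[5] = 6, t[6] = 0, t[7] = 3, t[8] = 12, t[9] = 12, t[10] = 9, t[11] = 12, t[12] = 0, t[13] = 6, t[14] = 9, t[15] = 9, t[16] = 3, t[17] = 9, t[18] = 0, t[19] = 12, t[20] = 3, t[21] = 3, t[22] = 6, t[23] = 3, t[24] = 0, t[25] = 9, t[26] = 6.
Since (t[25], t[26]) = (t[1], t[2]) = (9, 6) (two consecutive terms determine the rest), the sequence is periodic with period 24.
(1355 - 1) mod 24 = 10, so t[1355] = t[11] = 12.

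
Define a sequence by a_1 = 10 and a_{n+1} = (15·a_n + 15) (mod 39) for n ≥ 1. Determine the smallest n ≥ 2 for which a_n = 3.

4

We have a_1 = 10, a_2 = 9, a_3 = 33, a_4 = 3, a_5 = 21, a_6 = 18, a_7 = 12, a_8 = 0, a_9 = 15, a_{10} = 6, a_{11} = 27, a_{12} = 30, a_{13} = 36, a_{14} = 9.
Since a_{14} = a_2 = 9, the sequence is eventually periodic: after a pre-period of length 1 it cycles with period 12.
The value 3 first appears (with n ≥ 2) at a_4.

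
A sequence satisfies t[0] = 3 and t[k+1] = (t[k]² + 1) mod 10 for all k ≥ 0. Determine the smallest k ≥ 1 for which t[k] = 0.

t[0] = 3,  t[1] = 0,  t[2] = 1,  t[3] = 2,  t[4] = 5,  t[5] = 6,  t[6] = 7,  t[7] = 0.
Since t[7] = t[1] = 0, the sequence is eventually periodic: after a pre-period of length 1 it cycles with period 6.
The value 0 first appears (with k ≥ 1) at t[1].

1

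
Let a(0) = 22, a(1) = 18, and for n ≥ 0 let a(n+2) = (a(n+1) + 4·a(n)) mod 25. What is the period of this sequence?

30

Computing terms: a(0) = 22; a(1) = 18; a(2) = 6; a(3) = 3; a(4) = 2; a(5) = 14; a(6) = 22; a(7) = 3; a(8) = 16; a(9) = 3; a(10) = 17; a(11) = 4; a(12) = 22; a(13) = 13; a(14) = 1; a(15) = 3; a(16) = 7; a(17) = 19; a(18) = 22; a(19) = 23; a(20) = 11; a(21) = 3; a(22) = 22; a(23) = 9; a(24) = 22; a(25) = 8; a(26) = 21; a(27) = 3; a(28) = 12; a(29) = 24; a(30) = 22; a(31) = 18.
Since (a(30), a(31)) = (a(0), a(1)) = (22, 18) (two consecutive terms determine the rest), the sequence is periodic with period 30.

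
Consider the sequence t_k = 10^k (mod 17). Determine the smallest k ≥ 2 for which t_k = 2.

Listing terms: t_1 = 10; t_2 = 15; t_3 = 14; t_4 = 4; t_5 = 6; t_6 = 9; t_7 = 5; t_8 = 16; t_9 = 7; t_{10} = 2; t_{11} = 3; t_{12} = 13; t_{13} = 11; t_{14} = 8; t_{15} = 12; t_{16} = 1; t_{17} = 10.
Since t_{17} = t_1 = 10, the sequence is periodic with period 16.
The value 2 first appears (with k ≥ 2) at t_{10}.

10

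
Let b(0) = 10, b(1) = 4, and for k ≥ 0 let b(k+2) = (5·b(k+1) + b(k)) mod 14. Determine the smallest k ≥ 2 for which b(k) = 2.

Listing terms: b(0) = 10; b(1) = 4; b(2) = 2; b(3) = 0; b(4) = 2; b(5) = 10; b(6) = 10; b(7) = 4.
Since (b(6), b(7)) = (b(0), b(1)) = (10, 4) (two consecutive terms determine the rest), the sequence is periodic with period 6.
The value 2 first appears (with k ≥ 2) at b(2).

2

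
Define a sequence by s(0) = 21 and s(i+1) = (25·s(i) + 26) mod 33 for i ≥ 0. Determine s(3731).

1

s(0) = 21,  s(1) = 23,  s(2) = 7,  s(3) = 3,  s(4) = 2,  s(5) = 10,  s(6) = 12,  s(7) = 29,  s(8) = 25,  s(9) = 24,  s(10) = 32,  s(11) = 1,  s(12) = 18,  s(13) = 14,  s(14) = 13,  s(15) = 21.
Since s(15) = s(0) = 21, the sequence is periodic with period 15.
(3731 - 0) mod 15 = 11, so s(3731) = s(11) = 1.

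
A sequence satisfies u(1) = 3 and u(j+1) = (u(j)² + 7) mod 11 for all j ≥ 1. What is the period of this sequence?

Listing terms: u(1) = 3; u(2) = 5; u(3) = 10; u(4) = 8; u(5) = 5.
Since u(5) = u(2) = 5, the sequence is eventually periodic: after a pre-period of length 1 it cycles with period 3.

3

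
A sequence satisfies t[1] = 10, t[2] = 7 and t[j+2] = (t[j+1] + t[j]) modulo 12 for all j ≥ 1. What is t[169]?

10

We have t[1] = 10,  t[2] = 7,  t[3] = 5,  t[4] = 0,  t[5] = 5,  t[6] = 5,  t[7] = 10,  t[8] = 3,  t[9] = 1,  t[10] = 4,  t[11] = 5,  t[12] = 9,  t[13] = 2,  t[14] = 11,  t[15] = 1,  t[16] = 0,  t[17] = 1,  t[18] = 1,  t[19] = 2,  t[20] = 3,  t[21] = 5,  t[22] = 8,  t[23] = 1,  t[24] = 9,  t[25] = 10,  t[26] = 7.
Since (t[25], t[26]) = (t[1], t[2]) = (10, 7) (two consecutive terms determine the rest), the sequence is periodic with period 24.
(169 - 1) mod 24 = 0, so t[169] = t[1] = 10.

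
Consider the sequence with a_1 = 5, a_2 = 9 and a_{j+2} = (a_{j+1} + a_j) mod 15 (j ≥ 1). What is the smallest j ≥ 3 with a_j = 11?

12

Computing terms: a_1 = 5; a_2 = 9; a_3 = 14; a_4 = 8; a_5 = 7; a_6 = 0; a_7 = 7; a_8 = 7; a_9 = 14; a_{10} = 6; a_{11} = 5; a_{12} = 11; a_{13} = 1; a_{14} = 12; a_{15} = 13; a_{16} = 10; a_{17} = 8; a_{18} = 3; a_{19} = 11; a_{20} = 14; a_{21} = 10; a_{22} = 9; a_{23} = 4; a_{24} = 13; a_{25} = 2; a_{26} = 0; a_{27} = 2; a_{28} = 2; a_{29} = 4; a_{30} = 6; a_{31} = 10; a_{32} = 1; a_{33} = 11; a_{34} = 12; a_{35} = 8; a_{36} = 5; a_{37} = 13; a_{38} = 3; a_{39} = 1; a_{40} = 4; a_{41} = 5; a_{42} = 9.
The sequence repeats with period 40.
The value 11 first appears (with j ≥ 3) at a_{12}.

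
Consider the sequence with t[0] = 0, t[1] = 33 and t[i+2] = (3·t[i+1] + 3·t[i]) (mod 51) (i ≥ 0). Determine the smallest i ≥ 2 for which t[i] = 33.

5

We have t[0] = 0; t[1] = 33; t[2] = 48; t[3] = 39; t[4] = 6; t[5] = 33; t[6] = 15; t[7] = 42; t[8] = 18; t[9] = 27; t[10] = 33; t[11] = 27; t[12] = 27; t[13] = 9; t[14] = 6; t[15] = 45; t[16] = 0; t[17] = 33.
Since (t[16], t[17]) = (t[0], t[1]) = (0, 33) (two consecutive terms determine the rest), the sequence is periodic with period 16.
The value 33 first appears (with i ≥ 2) at t[5].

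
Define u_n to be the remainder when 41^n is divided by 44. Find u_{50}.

Computing terms: u_0 = 1; u_1 = 41; u_2 = 9; u_3 = 17; u_4 = 37; u_5 = 21; u_6 = 25; u_7 = 13; u_8 = 5; u_9 = 29; u_{10} = 1.
The sequence repeats with period 10.
So u_{50} = u_{0 + ((50-0) mod 10)} = u_0 = 1.

1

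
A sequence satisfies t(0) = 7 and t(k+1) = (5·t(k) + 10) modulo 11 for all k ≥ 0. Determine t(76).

Listing terms: t(0) = 7; t(1) = 1; t(2) = 4; t(3) = 8; t(4) = 6; t(5) = 7.
Since t(5) = t(0) = 7, the sequence is periodic with period 5.
So t(76) = t(0 + ((76-0) mod 5)) = t(1) = 1.

1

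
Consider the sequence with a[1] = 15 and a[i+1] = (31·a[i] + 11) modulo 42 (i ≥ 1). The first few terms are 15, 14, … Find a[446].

Listing terms: a[1] = 15; a[2] = 14; a[3] = 25; a[4] = 30; a[5] = 17; a[6] = 34; a[7] = 15.
The sequence repeats with period 6.
(446 - 1) mod 6 = 1, so a[446] = a[2] = 14.

14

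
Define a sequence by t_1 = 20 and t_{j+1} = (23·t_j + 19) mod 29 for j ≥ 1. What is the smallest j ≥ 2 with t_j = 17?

Listing terms: t_1 = 20; t_2 = 15; t_3 = 16; t_4 = 10; t_5 = 17; t_6 = 4; t_7 = 24; t_8 = 20.
The sequence repeats with period 7.
The value 17 first appears (with j ≥ 2) at t_5.

5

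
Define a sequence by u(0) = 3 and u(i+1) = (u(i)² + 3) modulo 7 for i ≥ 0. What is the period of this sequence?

We have u(0) = 3,  u(1) = 5,  u(2) = 0,  u(3) = 3.
The sequence repeats with period 3.

3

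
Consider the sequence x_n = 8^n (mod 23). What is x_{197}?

We have x_0 = 1, x_1 = 8, x_2 = 18, x_3 = 6, x_4 = 2, x_5 = 16, x_6 = 13, x_7 = 12, x_8 = 4, x_9 = 9, x_{10} = 3, x_{11} = 1.
The sequence repeats with period 11.
So x_{197} = x_{0 + ((197-0) mod 11)} = x_{10} = 3.

3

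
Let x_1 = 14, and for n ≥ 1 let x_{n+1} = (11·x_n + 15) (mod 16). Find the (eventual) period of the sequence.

8

We have x_1 = 14, x_2 = 9, x_3 = 2, x_4 = 5, x_5 = 6, x_6 = 1, x_7 = 10, x_8 = 13, x_9 = 14.
The sequence repeats with period 8.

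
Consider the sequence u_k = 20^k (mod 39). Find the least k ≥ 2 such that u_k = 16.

8

Computing terms: u_1 = 20; u_2 = 10; u_3 = 5; u_4 = 22; u_5 = 11; u_6 = 25; u_7 = 32; u_8 = 16; u_9 = 8; u_{10} = 4; u_{11} = 2; u_{12} = 1; u_{13} = 20.
Since u_{13} = u_1 = 20, the sequence is periodic with period 12.
The value 16 first appears (with k ≥ 2) at u_8.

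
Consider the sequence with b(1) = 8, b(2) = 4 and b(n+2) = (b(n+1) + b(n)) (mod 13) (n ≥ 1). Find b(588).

Listing terms: b(1) = 8,  b(2) = 4,  b(3) = 12,  b(4) = 3,  b(5) = 2,  b(6) = 5,  b(7) = 7,  b(8) = 12,  b(9) = 6,  b(10) = 5,  b(11) = 11,  b(12) = 3,  b(13) = 1,  b(14) = 4,  b(15) = 5,  b(16) = 9,  b(17) = 1,  b(18) = 10,  b(19) = 11,  b(20) = 8,  b(21) = 6,  b(22) = 1,  b(23) = 7,  b(24) = 8,  b(25) = 2,  b(26) = 10,  b(27) = 12,  b(28) = 9,  b(29) = 8,  b(30) = 4.
The sequence repeats with period 28.
(588 - 1) mod 28 = 27, so b(588) = b(28) = 9.

9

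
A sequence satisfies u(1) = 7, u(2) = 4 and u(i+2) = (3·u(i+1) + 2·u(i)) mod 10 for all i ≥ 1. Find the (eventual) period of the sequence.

24

Computing terms: u(1) = 7, u(2) = 4, u(3) = 6, u(4) = 6, u(5) = 0, u(6) = 2, u(7) = 6, u(8) = 2, u(9) = 8, u(10) = 8, u(11) = 0, u(12) = 6, u(13) = 8, u(14) = 6, u(15) = 4, u(16) = 4, u(17) = 0, u(18) = 8, u(19) = 4, u(20) = 8, u(21) = 2, u(22) = 2, u(23) = 0, u(24) = 4, u(25) = 2, u(26) = 4, u(27) = 6.
Since (u(26), u(27)) = (u(2), u(3)) = (4, 6) (two consecutive terms determine the rest), the sequence is eventually periodic: after a pre-period of length 1 it cycles with period 24.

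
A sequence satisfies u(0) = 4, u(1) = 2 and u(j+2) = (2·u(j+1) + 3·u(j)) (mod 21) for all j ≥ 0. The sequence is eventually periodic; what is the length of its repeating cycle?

Computing terms: u(0) = 4; u(1) = 2; u(2) = 16; u(3) = 17; u(4) = 19; u(5) = 5; u(6) = 4; u(7) = 2.
Since (u(6), u(7)) = (u(0), u(1)) = (4, 2) (two consecutive terms determine the rest), the sequence is periodic with period 6.

6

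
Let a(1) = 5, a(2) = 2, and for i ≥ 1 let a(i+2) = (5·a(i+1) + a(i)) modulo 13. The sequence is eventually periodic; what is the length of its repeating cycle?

Listing terms: a(1) = 5,  a(2) = 2,  a(3) = 2,  a(4) = 12,  a(5) = 10,  a(6) = 10,  a(7) = 8,  a(8) = 11,  a(9) = 11,  a(10) = 1,  a(11) = 3,  a(12) = 3,  a(13) = 5,  a(14) = 2.
The sequence repeats with period 12.

12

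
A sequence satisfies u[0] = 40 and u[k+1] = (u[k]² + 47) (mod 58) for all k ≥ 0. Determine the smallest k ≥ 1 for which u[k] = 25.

Listing terms: u[0] = 40, u[1] = 23, u[2] = 54, u[3] = 5, u[4] = 14, u[5] = 11, u[6] = 52, u[7] = 25, u[8] = 34, u[9] = 43, u[10] = 40.
Since u[10] = u[0] = 40, the sequence is periodic with period 10.
The value 25 first appears (with k ≥ 1) at u[7].

7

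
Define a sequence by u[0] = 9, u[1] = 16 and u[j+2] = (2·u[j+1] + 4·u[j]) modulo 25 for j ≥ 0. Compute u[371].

Computing terms: u[0] = 9, u[1] = 16, u[2] = 18, u[3] = 0, u[4] = 22, u[5] = 19, u[6] = 1, u[7] = 3, u[8] = 10, u[9] = 7, u[10] = 4, u[11] = 11, u[12] = 13, u[13] = 20, u[14] = 17, u[15] = 14, u[16] = 21, u[17] = 23, u[18] = 5, u[19] = 2, u[20] = 24, u[21] = 6, u[22] = 8, u[23] = 15, u[24] = 12, u[25] = 9, u[26] = 16.
Since (u[25], u[26]) = (u[0], u[1]) = (9, 16) (two consecutive terms determine the rest), the sequence is periodic with period 25.
So u[371] = u[0 + ((371-0) mod 25)] = u[21] = 6.

6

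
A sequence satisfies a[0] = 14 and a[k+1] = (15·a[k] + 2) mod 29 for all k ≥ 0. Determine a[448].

14

Listing terms: a[0] = 14,  a[1] = 9,  a[2] = 21,  a[3] = 27,  a[4] = 1,  a[5] = 17,  a[6] = 25,  a[7] = 0,  a[8] = 2,  a[9] = 3,  a[10] = 18,  a[11] = 11,  a[12] = 22,  a[13] = 13,  a[14] = 23,  a[15] = 28,  a[16] = 16,  a[17] = 10,  a[18] = 7,  a[19] = 20,  a[20] = 12,  a[21] = 8,  a[22] = 6,  a[23] = 5,  a[24] = 19,  a[25] = 26,  a[26] = 15,  a[27] = 24,  a[28] = 14.
Since a[28] = a[0] = 14, the sequence is periodic with period 28.
(448 - 0) mod 28 = 0, so a[448] = a[0] = 14.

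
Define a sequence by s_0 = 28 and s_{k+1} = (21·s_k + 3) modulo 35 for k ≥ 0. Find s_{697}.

24

Listing terms: s_0 = 28,  s_1 = 31,  s_2 = 24,  s_3 = 17,  s_4 = 10,  s_5 = 3,  s_6 = 31.
Since s_6 = s_1 = 31, the sequence is eventually periodic: after a pre-period of length 1 it cycles with period 5.
For k ≥ 1, s_k depends only on (k - 1) mod 5. (697 - 1) mod 5 = 1, so s_{697} = s_2 = 24.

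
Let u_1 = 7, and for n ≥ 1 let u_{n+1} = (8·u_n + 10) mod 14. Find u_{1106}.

Computing terms: u_1 = 7; u_2 = 10; u_3 = 6; u_4 = 2; u_5 = 12; u_6 = 8; u_7 = 4; u_8 = 0; u_9 = 10.
Since u_9 = u_2 = 10, the sequence is eventually periodic: after a pre-period of length 1 it cycles with period 7.
For n ≥ 2, u_n depends only on (n - 2) mod 7. (1106 - 2) mod 7 = 5, so u_{1106} = u_7 = 4.

4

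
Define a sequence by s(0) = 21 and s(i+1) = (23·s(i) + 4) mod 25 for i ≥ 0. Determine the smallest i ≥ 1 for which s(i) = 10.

6

Listing terms: s(0) = 21,  s(1) = 12,  s(2) = 5,  s(3) = 19,  s(4) = 16,  s(5) = 22,  s(6) = 10,  s(7) = 9,  s(8) = 11,  s(9) = 7,  s(10) = 15,  s(11) = 24,  s(12) = 6,  s(13) = 17,  s(14) = 20,  s(15) = 14,  s(16) = 1,  s(17) = 2,  s(18) = 0,  s(19) = 4,  s(20) = 21.
The sequence repeats with period 20.
The value 10 first appears (with i ≥ 1) at s(6).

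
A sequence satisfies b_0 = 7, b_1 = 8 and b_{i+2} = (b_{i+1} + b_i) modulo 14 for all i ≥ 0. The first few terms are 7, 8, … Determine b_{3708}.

11

Computing terms: b_0 = 7, b_1 = 8, b_2 = 1, b_3 = 9, b_4 = 10, b_5 = 5, b_6 = 1, b_7 = 6, b_8 = 7, b_9 = 13, b_{10} = 6, b_{11} = 5, b_{12} = 11, b_{13} = 2, b_{14} = 13, b_{15} = 1, b_{16} = 0, b_{17} = 1, b_{18} = 1, b_{19} = 2, b_{20} = 3, b_{21} = 5, b_{22} = 8, b_{23} = 13, b_{24} = 7, b_{25} = 6, b_{26} = 13, b_{27} = 5, b_{28} = 4, b_{29} = 9, b_{30} = 13, b_{31} = 8, b_{32} = 7, b_{33} = 1, b_{34} = 8, b_{35} = 9, b_{36} = 3, b_{37} = 12, b_{38} = 1, b_{39} = 13, b_{40} = 0, b_{41} = 13, b_{42} = 13, b_{43} = 12, b_{44} = 11, b_{45} = 9, b_{46} = 6, b_{47} = 1, b_{48} = 7, b_{49} = 8.
The sequence repeats with period 48.
So b_{3708} = b_{0 + ((3708-0) mod 48)} = b_{12} = 11.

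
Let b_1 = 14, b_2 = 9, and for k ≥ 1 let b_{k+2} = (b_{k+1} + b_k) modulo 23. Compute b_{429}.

We have b_1 = 14; b_2 = 9; b_3 = 0; b_4 = 9; b_5 = 9; b_6 = 18; b_7 = 4; b_8 = 22; b_9 = 3; b_{10} = 2; b_{11} = 5; b_{12} = 7; b_{13} = 12; b_{14} = 19; b_{15} = 8; b_{16} = 4; b_{17} = 12; b_{18} = 16; b_{19} = 5; b_{20} = 21; b_{21} = 3; b_{22} = 1; b_{23} = 4; b_{24} = 5; b_{25} = 9; b_{26} = 14; b_{27} = 0; b_{28} = 14; b_{29} = 14; b_{30} = 5; b_{31} = 19; b_{32} = 1; b_{33} = 20; b_{34} = 21; b_{35} = 18; b_{36} = 16; b_{37} = 11; b_{38} = 4; b_{39} = 15; b_{40} = 19; b_{41} = 11; b_{42} = 7; b_{43} = 18; b_{44} = 2; b_{45} = 20; b_{46} = 22; b_{47} = 19; b_{48} = 18; b_{49} = 14; b_{50} = 9.
The sequence repeats with period 48.
(429 - 1) mod 48 = 44, so b_{429} = b_{45} = 20.

20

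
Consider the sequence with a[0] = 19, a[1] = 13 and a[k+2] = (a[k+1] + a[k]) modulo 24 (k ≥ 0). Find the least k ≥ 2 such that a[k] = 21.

a[0] = 19,  a[1] = 13,  a[2] = 8,  a[3] = 21,  a[4] = 5,  a[5] = 2,  a[6] = 7,  a[7] = 9,  a[8] = 16,  a[9] = 1,  a[10] = 17,  a[11] = 18,  a[12] = 11,  a[13] = 5,  a[14] = 16,  a[15] = 21,  a[16] = 13,  a[17] = 10,  a[18] = 23,  a[19] = 9,  a[20] = 8,  a[21] = 17,  a[22] = 1,  a[23] = 18,  a[24] = 19,  a[25] = 13.
The sequence repeats with period 24.
The value 21 first appears (with k ≥ 2) at a[3].

3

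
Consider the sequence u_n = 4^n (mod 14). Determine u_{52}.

We have u_0 = 1,  u_1 = 4,  u_2 = 2,  u_3 = 8,  u_4 = 4.
Since u_4 = u_1 = 4, the sequence is eventually periodic: after a pre-period of length 1 it cycles with period 3.
For n ≥ 1, u_n depends only on (n - 1) mod 3. (52 - 1) mod 3 = 0, so u_{52} = u_1 = 4.

4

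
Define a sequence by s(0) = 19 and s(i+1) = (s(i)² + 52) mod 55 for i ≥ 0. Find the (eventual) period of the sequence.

Computing terms: s(0) = 19; s(1) = 28; s(2) = 11; s(3) = 8; s(4) = 6; s(5) = 33; s(6) = 41; s(7) = 28.
Since s(7) = s(1) = 28, the sequence is eventually periodic: after a pre-period of length 1 it cycles with period 6.

6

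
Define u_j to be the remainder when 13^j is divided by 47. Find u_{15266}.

Computing terms: u_0 = 1, u_1 = 13, u_2 = 28, u_3 = 35, u_4 = 32, u_5 = 40, u_6 = 3, u_7 = 39, u_8 = 37, u_9 = 11, u_{10} = 2, u_{11} = 26, u_{12} = 9, u_{13} = 23, u_{14} = 17, u_{15} = 33, u_{16} = 6, u_{17} = 31, u_{18} = 27, u_{19} = 22, u_{20} = 4, u_{21} = 5, u_{22} = 18, u_{23} = 46, u_{24} = 34, u_{25} = 19, u_{26} = 12, u_{27} = 15, u_{28} = 7, u_{29} = 44, u_{30} = 8, u_{31} = 10, u_{32} = 36, u_{33} = 45, u_{34} = 21, u_{35} = 38, u_{36} = 24, u_{37} = 30, u_{38} = 14, u_{39} = 41, u_{40} = 16, u_{41} = 20, u_{42} = 25, u_{43} = 43, u_{44} = 42, u_{45} = 29, u_{46} = 1.
The sequence repeats with period 46.
So u_{15266} = u_{0 + ((15266-0) mod 46)} = u_{40} = 16.

16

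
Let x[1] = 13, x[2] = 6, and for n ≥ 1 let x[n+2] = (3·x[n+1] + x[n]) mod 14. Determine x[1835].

We have x[1] = 13,  x[2] = 6,  x[3] = 3,  x[4] = 1,  x[5] = 6,  x[6] = 5,  x[7] = 7,  x[8] = 12,  x[9] = 1,  x[10] = 1,  x[11] = 4,  x[12] = 13,  x[13] = 1,  x[14] = 2,  x[15] = 7,  x[16] = 9,  x[17] = 6,  x[18] = 13,  x[19] = 3,  x[20] = 8,  x[21] = 13,  x[22] = 5,  x[23] = 0,  x[24] = 5,  x[25] = 1,  x[26] = 8,  x[27] = 11,  x[28] = 13,  x[29] = 8,  x[30] = 9,  x[31] = 7,  x[32] = 2,  x[33] = 13,  x[34] = 13,  x[35] = 10,  x[36] = 1,  x[37] = 13,  x[38] = 12,  x[39] = 7,  x[40] = 5,  x[41] = 8,  x[42] = 1,  x[43] = 11,  x[44] = 6,  x[45] = 1,  x[46] = 9,  x[47] = 0,  x[48] = 9,  x[49] = 13,  x[50] = 6.
Since (x[49], x[50]) = (x[1], x[2]) = (13, 6) (two consecutive terms determine the rest), the sequence is periodic with period 48.
So x[1835] = x[1 + ((1835-1) mod 48)] = x[11] = 4.

4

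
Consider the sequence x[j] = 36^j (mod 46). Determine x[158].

18

Computing terms: x[1] = 36, x[2] = 8, x[3] = 12, x[4] = 18, x[5] = 4, x[6] = 6, x[7] = 32, x[8] = 2, x[9] = 26, x[10] = 16, x[11] = 24, x[12] = 36.
The sequence repeats with period 11.
(158 - 1) mod 11 = 3, so x[158] = x[4] = 18.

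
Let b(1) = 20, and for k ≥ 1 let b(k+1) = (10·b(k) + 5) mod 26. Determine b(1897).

Computing terms: b(1) = 20, b(2) = 23, b(3) = 1, b(4) = 15, b(5) = 25, b(6) = 21, b(7) = 7, b(8) = 23.
Since b(8) = b(2) = 23, the sequence is eventually periodic: after a pre-period of length 1 it cycles with period 6.
For k ≥ 2, b(k) depends only on (k - 2) mod 6. (1897 - 2) mod 6 = 5, so b(1897) = b(7) = 7.

7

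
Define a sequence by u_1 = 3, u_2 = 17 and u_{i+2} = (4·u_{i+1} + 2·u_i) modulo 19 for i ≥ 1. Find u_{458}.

6

We have u_1 = 3,  u_2 = 17,  u_3 = 17,  u_4 = 7,  u_5 = 5,  u_6 = 15,  u_7 = 13,  u_8 = 6,  u_9 = 12,  u_{10} = 3,  u_{11} = 17.
The sequence repeats with period 9.
So u_{458} = u_{1 + ((458-1) mod 9)} = u_8 = 6.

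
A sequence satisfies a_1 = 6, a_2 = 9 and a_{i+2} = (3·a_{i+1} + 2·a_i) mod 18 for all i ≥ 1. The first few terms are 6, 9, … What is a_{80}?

9

a_1 = 6,  a_2 = 9,  a_3 = 3,  a_4 = 9,  a_5 = 15,  a_6 = 9,  a_7 = 3.
Since (a_6, a_7) = (a_2, a_3) = (9, 3) (two consecutive terms determine the rest), the sequence is eventually periodic: after a pre-period of length 1 it cycles with period 4.
For i ≥ 2, a_i depends only on (i - 2) mod 4. (80 - 2) mod 4 = 2, so a_{80} = a_4 = 9.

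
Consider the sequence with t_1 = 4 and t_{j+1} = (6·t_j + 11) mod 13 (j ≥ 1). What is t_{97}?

We have t_1 = 4, t_2 = 9, t_3 = 0, t_4 = 11, t_5 = 12, t_6 = 5, t_7 = 2, t_8 = 10, t_9 = 6, t_{10} = 8, t_{11} = 7, t_{12} = 1, t_{13} = 4.
The sequence repeats with period 12.
So t_{97} = t_{1 + ((97-1) mod 12)} = t_1 = 4.

4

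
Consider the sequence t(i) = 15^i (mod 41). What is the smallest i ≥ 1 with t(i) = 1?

40

t(0) = 1,  t(1) = 15,  t(2) = 20,  t(3) = 13,  t(4) = 31,  t(5) = 14,  t(6) = 5,  t(7) = 34,  t(8) = 18,  t(9) = 24,  t(10) = 32,  t(11) = 29,  t(12) = 25,  t(13) = 6,  t(14) = 8,  t(15) = 38,  t(16) = 37,  t(17) = 22,  t(18) = 2,  t(19) = 30,  t(20) = 40,  t(21) = 26,  t(22) = 21,  t(23) = 28,  t(24) = 10,  t(25) = 27,  t(26) = 36,  t(27) = 7,  t(28) = 23,  t(29) = 17,  t(30) = 9,  t(31) = 12,  t(32) = 16,  t(33) = 35,  t(34) = 33,  t(35) = 3,  t(36) = 4,  t(37) = 19,  t(38) = 39,  t(39) = 11,  t(40) = 1.
The sequence repeats with period 40.
The value 1 next appears (with i ≥ 1) at t(40).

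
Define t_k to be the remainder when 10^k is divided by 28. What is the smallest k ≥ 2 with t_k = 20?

3

t_1 = 10, t_2 = 16, t_3 = 20, t_4 = 4, t_5 = 12, t_6 = 8, t_7 = 24, t_8 = 16.
Since t_8 = t_2 = 16, the sequence is eventually periodic: after a pre-period of length 1 it cycles with period 6.
The value 20 first appears (with k ≥ 2) at t_3.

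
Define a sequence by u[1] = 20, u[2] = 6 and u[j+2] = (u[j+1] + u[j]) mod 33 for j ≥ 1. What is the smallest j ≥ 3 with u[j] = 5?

17

We have u[1] = 20,  u[2] = 6,  u[3] = 26,  u[4] = 32,  u[5] = 25,  u[6] = 24,  u[7] = 16,  u[8] = 7,  u[9] = 23,  u[10] = 30,  u[11] = 20,  u[12] = 17,  u[13] = 4,  u[14] = 21,  u[15] = 25,  u[16] = 13,  u[17] = 5,  u[18] = 18,  u[19] = 23,  u[20] = 8,  u[21] = 31,  u[22] = 6,  u[23] = 4,  u[24] = 10,  u[25] = 14,  u[26] = 24,  u[27] = 5,  u[28] = 29,  u[29] = 1,  u[30] = 30,  u[31] = 31,  u[32] = 28,  u[33] = 26,  u[34] = 21,  u[35] = 14,  u[36] = 2,  u[37] = 16,  u[38] = 18,  u[39] = 1,  u[40] = 19,  u[41] = 20,  u[42] = 6.
Since (u[41], u[42]) = (u[1], u[2]) = (20, 6) (two consecutive terms determine the rest), the sequence is periodic with period 40.
The value 5 first appears (with j ≥ 3) at u[17].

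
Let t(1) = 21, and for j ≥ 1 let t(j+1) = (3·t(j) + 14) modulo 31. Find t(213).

28

We have t(1) = 21, t(2) = 15, t(3) = 28, t(4) = 5, t(5) = 29, t(6) = 8, t(7) = 7, t(8) = 4, t(9) = 26, t(10) = 30, t(11) = 11, t(12) = 16, t(13) = 0, t(14) = 14, t(15) = 25, t(16) = 27, t(17) = 2, t(18) = 20, t(19) = 12, t(20) = 19, t(21) = 9, t(22) = 10, t(23) = 13, t(24) = 22, t(25) = 18, t(26) = 6, t(27) = 1, t(28) = 17, t(29) = 3, t(30) = 23, t(31) = 21.
Since t(31) = t(1) = 21, the sequence is periodic with period 30.
(213 - 1) mod 30 = 2, so t(213) = t(3) = 28.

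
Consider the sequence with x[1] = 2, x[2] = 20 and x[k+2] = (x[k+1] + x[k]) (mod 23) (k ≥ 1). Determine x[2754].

12

Computing terms: x[1] = 2; x[2] = 20; x[3] = 22; x[4] = 19; x[5] = 18; x[6] = 14; x[7] = 9; x[8] = 0; x[9] = 9; x[10] = 9; x[11] = 18; x[12] = 4; x[13] = 22; x[14] = 3; x[15] = 2; x[16] = 5; x[17] = 7; x[18] = 12; x[19] = 19; x[20] = 8; x[21] = 4; x[22] = 12; x[23] = 16; x[24] = 5; x[25] = 21; x[26] = 3; x[27] = 1; x[28] = 4; x[29] = 5; x[30] = 9; x[31] = 14; x[32] = 0; x[33] = 14; x[34] = 14; x[35] = 5; x[36] = 19; x[37] = 1; x[38] = 20; x[39] = 21; x[40] = 18; x[41] = 16; x[42] = 11; x[43] = 4; x[44] = 15; x[45] = 19; x[46] = 11; x[47] = 7; x[48] = 18; x[49] = 2; x[50] = 20.
The sequence repeats with period 48.
So x[2754] = x[1 + ((2754-1) mod 48)] = x[18] = 12.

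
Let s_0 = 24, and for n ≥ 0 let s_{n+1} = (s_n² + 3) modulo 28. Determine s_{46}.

s_0 = 24; s_1 = 19; s_2 = 0; s_3 = 3; s_4 = 12; s_5 = 7; s_6 = 24.
The sequence repeats with period 6.
So s_{46} = s_{0 + ((46-0) mod 6)} = s_4 = 12.

12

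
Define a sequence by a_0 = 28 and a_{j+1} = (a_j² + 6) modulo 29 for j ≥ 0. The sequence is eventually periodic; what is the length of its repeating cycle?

We have a_0 = 28, a_1 = 7, a_2 = 26, a_3 = 15, a_4 = 28.
The sequence repeats with period 4.

4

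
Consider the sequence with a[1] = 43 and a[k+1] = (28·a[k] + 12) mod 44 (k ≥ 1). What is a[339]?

a[1] = 43,  a[2] = 28,  a[3] = 4,  a[4] = 36,  a[5] = 8,  a[6] = 16,  a[7] = 20,  a[8] = 0,  a[9] = 12,  a[10] = 40,  a[11] = 32,  a[12] = 28.
Since a[12] = a[2] = 28, the sequence is eventually periodic: after a pre-period of length 1 it cycles with period 10.
For k ≥ 2, a[k] depends only on (k - 2) mod 10. (339 - 2) mod 10 = 7, so a[339] = a[9] = 12.

12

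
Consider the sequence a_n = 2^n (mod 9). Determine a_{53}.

5

We have a_0 = 1, a_1 = 2, a_2 = 4, a_3 = 8, a_4 = 7, a_5 = 5, a_6 = 1.
Since a_6 = a_0 = 1, the sequence is periodic with period 6.
So a_{53} = a_{0 + ((53-0) mod 6)} = a_5 = 5.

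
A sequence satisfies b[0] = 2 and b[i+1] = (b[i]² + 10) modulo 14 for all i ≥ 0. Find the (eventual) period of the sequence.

Computing terms: b[0] = 2,  b[1] = 0,  b[2] = 10,  b[3] = 12,  b[4] = 0.
Since b[4] = b[1] = 0, the sequence is eventually periodic: after a pre-period of length 1 it cycles with period 3.

3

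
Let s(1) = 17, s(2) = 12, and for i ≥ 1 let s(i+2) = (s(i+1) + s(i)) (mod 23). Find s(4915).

Computing terms: s(1) = 17,  s(2) = 12,  s(3) = 6,  s(4) = 18,  s(5) = 1,  s(6) = 19,  s(7) = 20,  s(8) = 16,  s(9) = 13,  s(10) = 6,  s(11) = 19,  s(12) = 2,  s(13) = 21,  s(14) = 0,  s(15) = 21,  s(16) = 21,  s(17) = 19,  s(18) = 17,  s(19) = 13,  s(20) = 7,  s(21) = 20,  s(22) = 4,  s(23) = 1,  s(24) = 5,  s(25) = 6,  s(26) = 11,  s(27) = 17,  s(28) = 5,  s(29) = 22,  s(30) = 4,  s(31) = 3,  s(32) = 7,  s(33) = 10,  s(34) = 17,  s(35) = 4,  s(36) = 21,  s(37) = 2,  s(38) = 0,  s(39) = 2,  s(40) = 2,  s(41) = 4,  s(42) = 6,  s(43) = 10,  s(44) = 16,  s(45) = 3,  s(46) = 19,  s(47) = 22,  s(48) = 18,  s(49) = 17,  s(50) = 12.
Since (s(49), s(50)) = (s(1), s(2)) = (17, 12) (two consecutive terms determine the rest), the sequence is periodic with period 48.
So s(4915) = s(1 + ((4915-1) mod 48)) = s(19) = 13.

13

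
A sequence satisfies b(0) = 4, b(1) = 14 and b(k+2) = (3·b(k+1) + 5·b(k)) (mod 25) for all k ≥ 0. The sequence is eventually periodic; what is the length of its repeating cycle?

20

b(0) = 4, b(1) = 14, b(2) = 12, b(3) = 6, b(4) = 3, b(5) = 14, b(6) = 7, b(7) = 16, b(8) = 8, b(9) = 4, b(10) = 2, b(11) = 1, b(12) = 13, b(13) = 19, b(14) = 22, b(15) = 11, b(16) = 18, b(17) = 9, b(18) = 17, b(19) = 21, b(20) = 23, b(21) = 24, b(22) = 12, b(23) = 6.
Since (b(22), b(23)) = (b(2), b(3)) = (12, 6) (two consecutive terms determine the rest), the sequence is eventually periodic: after a pre-period of length 2 it cycles with period 20.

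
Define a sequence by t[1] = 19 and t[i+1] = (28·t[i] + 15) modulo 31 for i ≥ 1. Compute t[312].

7

Listing terms: t[1] = 19,  t[2] = 20,  t[3] = 17,  t[4] = 26,  t[5] = 30,  t[6] = 18,  t[7] = 23,  t[8] = 8,  t[9] = 22,  t[10] = 11,  t[11] = 13,  t[12] = 7,  t[13] = 25,  t[14] = 2,  t[15] = 9,  t[16] = 19.
The sequence repeats with period 15.
(312 - 1) mod 15 = 11, so t[312] = t[12] = 7.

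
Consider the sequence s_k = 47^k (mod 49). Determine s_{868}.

Listing terms: s_0 = 1; s_1 = 47; s_2 = 4; s_3 = 41; s_4 = 16; s_5 = 17; s_6 = 15; s_7 = 19; s_8 = 11; s_9 = 27; s_{10} = 44; s_{11} = 10; s_{12} = 29; s_{13} = 40; s_{14} = 18; s_{15} = 13; s_{16} = 23; s_{17} = 3; s_{18} = 43; s_{19} = 12; s_{20} = 25; s_{21} = 48; s_{22} = 2; s_{23} = 45; s_{24} = 8; s_{25} = 33; s_{26} = 32; s_{27} = 34; s_{28} = 30; s_{29} = 38; s_{30} = 22; s_{31} = 5; s_{32} = 39; s_{33} = 20; s_{34} = 9; s_{35} = 31; s_{36} = 36; s_{37} = 26; s_{38} = 46; s_{39} = 6; s_{40} = 37; s_{41} = 24; s_{42} = 1.
Since s_{42} = s_0 = 1, the sequence is periodic with period 42.
So s_{868} = s_{0 + ((868-0) mod 42)} = s_{28} = 30.

30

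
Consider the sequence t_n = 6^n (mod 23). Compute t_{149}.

12

Computing terms: t_1 = 6, t_2 = 13, t_3 = 9, t_4 = 8, t_5 = 2, t_6 = 12, t_7 = 3, t_8 = 18, t_9 = 16, t_{10} = 4, t_{11} = 1, t_{12} = 6.
Since t_{12} = t_1 = 6, the sequence is periodic with period 11.
(149 - 1) mod 11 = 5, so t_{149} = t_6 = 12.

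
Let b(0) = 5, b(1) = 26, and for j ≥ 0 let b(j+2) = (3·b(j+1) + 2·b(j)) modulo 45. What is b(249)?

8

b(0) = 5,  b(1) = 26,  b(2) = 43,  b(3) = 1,  b(4) = 44,  b(5) = 44,  b(6) = 40,  b(7) = 28,  b(8) = 29,  b(9) = 8,  b(10) = 37,  b(11) = 37,  b(12) = 5,  b(13) = 44,  b(14) = 7,  b(15) = 19,  b(16) = 26,  b(17) = 26,  b(18) = 40,  b(19) = 37,  b(20) = 11,  b(21) = 17,  b(22) = 28,  b(23) = 28,  b(24) = 5,  b(25) = 26.
Since (b(24), b(25)) = (b(0), b(1)) = (5, 26) (two consecutive terms determine the rest), the sequence is periodic with period 24.
(249 - 0) mod 24 = 9, so b(249) = b(9) = 8.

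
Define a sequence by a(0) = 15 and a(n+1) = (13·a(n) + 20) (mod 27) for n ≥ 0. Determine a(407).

We have a(0) = 15; a(1) = 26; a(2) = 7; a(3) = 3; a(4) = 5; a(5) = 4; a(6) = 18; a(7) = 11; a(8) = 1; a(9) = 6; a(10) = 17; a(11) = 25; a(12) = 21; a(13) = 23; a(14) = 22; a(15) = 9; a(16) = 2; a(17) = 19; a(18) = 24; a(19) = 8; a(20) = 16; a(21) = 12; a(22) = 14; a(23) = 13; a(24) = 0; a(25) = 20; a(26) = 10; a(27) = 15.
The sequence repeats with period 27.
So a(407) = a(0 + ((407-0) mod 27)) = a(2) = 7.

7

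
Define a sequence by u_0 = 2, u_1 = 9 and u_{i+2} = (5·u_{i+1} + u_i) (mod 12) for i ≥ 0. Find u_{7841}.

3

Computing terms: u_0 = 2,  u_1 = 9,  u_2 = 11,  u_3 = 4,  u_4 = 7,  u_5 = 3,  u_6 = 10,  u_7 = 5,  u_8 = 11,  u_9 = 0,  u_{10} = 11,  u_{11} = 7,  u_{12} = 10,  u_{13} = 9,  u_{14} = 7,  u_{15} = 8,  u_{16} = 11,  u_{17} = 3,  u_{18} = 2,  u_{19} = 1,  u_{20} = 7,  u_{21} = 0,  u_{22} = 7,  u_{23} = 11,  u_{24} = 2,  u_{25} = 9.
The sequence repeats with period 24.
(7841 - 0) mod 24 = 17, so u_{7841} = u_{17} = 3.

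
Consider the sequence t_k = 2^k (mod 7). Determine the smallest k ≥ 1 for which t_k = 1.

t_0 = 1; t_1 = 2; t_2 = 4; t_3 = 1.
The sequence repeats with period 3.
The value 1 next appears (with k ≥ 1) at t_3.

3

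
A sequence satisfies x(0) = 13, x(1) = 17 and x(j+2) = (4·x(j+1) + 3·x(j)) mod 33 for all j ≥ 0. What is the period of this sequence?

40

x(0) = 13; x(1) = 17; x(2) = 8; x(3) = 17; x(4) = 26; x(5) = 23; x(6) = 5; x(7) = 23; x(8) = 8; x(9) = 2; x(10) = 32; x(11) = 2; x(12) = 5; x(13) = 26; x(14) = 20; x(15) = 26; x(16) = 32; x(17) = 8; x(18) = 29; x(19) = 8; x(20) = 20; x(21) = 5; x(22) = 14; x(23) = 5; x(24) = 29; x(25) = 32; x(26) = 17; x(27) = 32; x(28) = 14; x(29) = 20; x(30) = 23; x(31) = 20; x(32) = 17; x(33) = 29; x(34) = 2; x(35) = 29; x(36) = 23; x(37) = 14; x(38) = 26; x(39) = 14; x(40) = 2; x(41) = 17; x(42) = 8.
Since (x(41), x(42)) = (x(1), x(2)) = (17, 8) (two consecutive terms determine the rest), the sequence is eventually periodic: after a pre-period of length 1 it cycles with period 40.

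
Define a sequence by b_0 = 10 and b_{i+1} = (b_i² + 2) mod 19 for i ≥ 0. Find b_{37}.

2

b_0 = 10,  b_1 = 7,  b_2 = 13,  b_3 = 0,  b_4 = 2,  b_5 = 6,  b_6 = 0.
Since b_6 = b_3 = 0, the sequence is eventually periodic: after a pre-period of length 3 it cycles with period 3.
For i ≥ 3, b_i depends only on (i - 3) mod 3. (37 - 3) mod 3 = 1, so b_{37} = b_4 = 2.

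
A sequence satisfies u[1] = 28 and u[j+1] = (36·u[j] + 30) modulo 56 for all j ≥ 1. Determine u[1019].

6

Listing terms: u[1] = 28; u[2] = 30; u[3] = 46; u[4] = 6; u[5] = 22; u[6] = 38; u[7] = 54; u[8] = 14; u[9] = 30.
Since u[9] = u[2] = 30, the sequence is eventually periodic: after a pre-period of length 1 it cycles with period 7.
For j ≥ 2, u[j] depends only on (j - 2) mod 7. (1019 - 2) mod 7 = 2, so u[1019] = u[4] = 6.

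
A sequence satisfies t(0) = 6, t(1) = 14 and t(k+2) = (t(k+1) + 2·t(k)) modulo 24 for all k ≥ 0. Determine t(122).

t(0) = 6, t(1) = 14, t(2) = 2, t(3) = 6, t(4) = 10, t(5) = 22, t(6) = 18, t(7) = 14, t(8) = 2.
Since (t(7), t(8)) = (t(1), t(2)) = (14, 2) (two consecutive terms determine the rest), the sequence is eventually periodic: after a pre-period of length 1 it cycles with period 6.
For k ≥ 1, t(k) depends only on (k - 1) mod 6. (122 - 1) mod 6 = 1, so t(122) = t(2) = 2.

2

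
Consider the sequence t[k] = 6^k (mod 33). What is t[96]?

27

Listing terms: t[0] = 1,  t[1] = 6,  t[2] = 3,  t[3] = 18,  t[4] = 9,  t[5] = 21,  t[6] = 27,  t[7] = 30,  t[8] = 15,  t[9] = 24,  t[10] = 12,  t[11] = 6.
Since t[11] = t[1] = 6, the sequence is eventually periodic: after a pre-period of length 1 it cycles with period 10.
For k ≥ 1, t[k] depends only on (k - 1) mod 10. (96 - 1) mod 10 = 5, so t[96] = t[6] = 27.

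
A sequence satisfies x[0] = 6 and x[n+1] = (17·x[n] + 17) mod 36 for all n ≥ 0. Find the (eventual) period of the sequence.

Computing terms: x[0] = 6; x[1] = 11; x[2] = 24; x[3] = 29; x[4] = 6.
Since x[4] = x[0] = 6, the sequence is periodic with period 4.

4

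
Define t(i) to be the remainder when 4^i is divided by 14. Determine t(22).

4

t(1) = 4,  t(2) = 2,  t(3) = 8,  t(4) = 4.
The sequence repeats with period 3.
(22 - 1) mod 3 = 0, so t(22) = t(1) = 4.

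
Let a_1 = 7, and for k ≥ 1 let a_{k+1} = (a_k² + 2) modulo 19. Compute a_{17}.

6

a_1 = 7, a_2 = 13, a_3 = 0, a_4 = 2, a_5 = 6, a_6 = 0.
Since a_6 = a_3 = 0, the sequence is eventually periodic: after a pre-period of length 2 it cycles with period 3.
For k ≥ 3, a_k depends only on (k - 3) mod 3. (17 - 3) mod 3 = 2, so a_{17} = a_5 = 6.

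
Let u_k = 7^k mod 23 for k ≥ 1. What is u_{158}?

9

u_1 = 7,  u_2 = 3,  u_3 = 21,  u_4 = 9,  u_5 = 17,  u_6 = 4,  u_7 = 5,  u_8 = 12,  u_9 = 15,  u_{10} = 13,  u_{11} = 22,  u_{12} = 16,  u_{13} = 20,  u_{14} = 2,  u_{15} = 14,  u_{16} = 6,  u_{17} = 19,  u_{18} = 18,  u_{19} = 11,  u_{20} = 8,  u_{21} = 10,  u_{22} = 1,  u_{23} = 7.
Since u_{23} = u_1 = 7, the sequence is periodic with period 22.
So u_{158} = u_{1 + ((158-1) mod 22)} = u_4 = 9.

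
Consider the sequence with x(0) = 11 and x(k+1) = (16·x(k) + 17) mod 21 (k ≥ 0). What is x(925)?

4

We have x(0) = 11, x(1) = 4, x(2) = 18, x(3) = 11.
Since x(3) = x(0) = 11, the sequence is periodic with period 3.
(925 - 0) mod 3 = 1, so x(925) = x(1) = 4.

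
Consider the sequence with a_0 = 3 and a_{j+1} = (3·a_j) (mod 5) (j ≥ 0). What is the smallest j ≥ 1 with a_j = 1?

3

Computing terms: a_0 = 3, a_1 = 4, a_2 = 2, a_3 = 1, a_4 = 3.
Since a_4 = a_0 = 3, the sequence is periodic with period 4.
The value 1 first appears (with j ≥ 1) at a_3.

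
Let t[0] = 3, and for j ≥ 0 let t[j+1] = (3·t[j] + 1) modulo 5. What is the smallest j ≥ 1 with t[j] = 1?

Listing terms: t[0] = 3,  t[1] = 0,  t[2] = 1,  t[3] = 4,  t[4] = 3.
Since t[4] = t[0] = 3, the sequence is periodic with period 4.
The value 1 first appears (with j ≥ 1) at t[2].

2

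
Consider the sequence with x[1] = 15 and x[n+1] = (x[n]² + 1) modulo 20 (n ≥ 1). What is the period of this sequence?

Computing terms: x[1] = 15; x[2] = 6; x[3] = 17; x[4] = 10; x[5] = 1; x[6] = 2; x[7] = 5; x[8] = 6.
Since x[8] = x[2] = 6, the sequence is eventually periodic: after a pre-period of length 1 it cycles with period 6.

6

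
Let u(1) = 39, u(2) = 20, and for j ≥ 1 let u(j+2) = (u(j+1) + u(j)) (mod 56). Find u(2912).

Listing terms: u(1) = 39,  u(2) = 20,  u(3) = 3,  u(4) = 23,  u(5) = 26,  u(6) = 49,  u(7) = 19,  u(8) = 12,  u(9) = 31,  u(10) = 43,  u(11) = 18,  u(12) = 5,  u(13) = 23,  u(14) = 28,  u(15) = 51,  u(16) = 23,  u(17) = 18,  u(18) = 41,  u(19) = 3,  u(20) = 44,  u(21) = 47,  u(22) = 35,  u(23) = 26,  u(24) = 5,  u(25) = 31,  u(26) = 36,  u(27) = 11,  u(28) = 47,  u(29) = 2,  u(30) = 49,  u(31) = 51,  u(32) = 44,  u(33) = 39,  u(34) = 27,  u(35) = 10,  u(36) = 37,  u(37) = 47,  u(38) = 28,  u(39) = 19,  u(40) = 47,  u(41) = 10,  u(42) = 1,  u(43) = 11,  u(44) = 12,  u(45) = 23,  u(46) = 35,  u(47) = 2,  u(48) = 37,  u(49) = 39,  u(50) = 20.
Since (u(49), u(50)) = (u(1), u(2)) = (39, 20) (two consecutive terms determine the rest), the sequence is periodic with period 48.
(2912 - 1) mod 48 = 31, so u(2912) = u(32) = 44.

44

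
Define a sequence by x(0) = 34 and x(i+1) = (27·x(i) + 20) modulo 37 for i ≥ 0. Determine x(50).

x(0) = 34,  x(1) = 13,  x(2) = 1,  x(3) = 10,  x(4) = 31,  x(5) = 6,  x(6) = 34.
The sequence repeats with period 6.
(50 - 0) mod 6 = 2, so x(50) = x(2) = 1.

1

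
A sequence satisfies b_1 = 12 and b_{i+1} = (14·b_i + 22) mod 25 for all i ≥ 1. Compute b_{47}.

Listing terms: b_1 = 12; b_2 = 15; b_3 = 7; b_4 = 20; b_5 = 2; b_6 = 0; b_7 = 22; b_8 = 5; b_9 = 17; b_{10} = 10; b_{11} = 12.
Since b_{11} = b_1 = 12, the sequence is periodic with period 10.
So b_{47} = b_{1 + ((47-1) mod 10)} = b_7 = 22.

22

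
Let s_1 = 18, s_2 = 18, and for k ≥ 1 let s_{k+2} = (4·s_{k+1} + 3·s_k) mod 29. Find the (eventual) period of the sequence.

28

Listing terms: s_1 = 18; s_2 = 18; s_3 = 10; s_4 = 7; s_5 = 0; s_6 = 21; s_7 = 26; s_8 = 22; s_9 = 21; s_{10} = 5; s_{11} = 25; s_{12} = 28; s_{13} = 13; s_{14} = 20; s_{15} = 3; s_{16} = 14; s_{17} = 7; s_{18} = 12; s_{19} = 11; s_{20} = 22; s_{21} = 5; s_{22} = 28; s_{23} = 11; s_{24} = 12; s_{25} = 23; s_{26} = 12; s_{27} = 1; s_{28} = 11; s_{29} = 18; s_{30} = 18.
The sequence repeats with period 28.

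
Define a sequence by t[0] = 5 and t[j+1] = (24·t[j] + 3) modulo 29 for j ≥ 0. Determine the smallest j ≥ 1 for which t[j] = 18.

t[0] = 5,  t[1] = 7,  t[2] = 26,  t[3] = 18,  t[4] = 0,  t[5] = 3,  t[6] = 17,  t[7] = 5.
Since t[7] = t[0] = 5, the sequence is periodic with period 7.
The value 18 first appears (with j ≥ 1) at t[3].

3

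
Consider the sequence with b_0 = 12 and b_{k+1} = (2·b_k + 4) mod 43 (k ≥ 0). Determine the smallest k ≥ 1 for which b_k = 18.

9

We have b_0 = 12; b_1 = 28; b_2 = 17; b_3 = 38; b_4 = 37; b_5 = 35; b_6 = 31; b_7 = 23; b_8 = 7; b_9 = 18; b_{10} = 40; b_{11} = 41; b_{12} = 0; b_{13} = 4; b_{14} = 12.
The sequence repeats with period 14.
The value 18 first appears (with k ≥ 1) at b_9.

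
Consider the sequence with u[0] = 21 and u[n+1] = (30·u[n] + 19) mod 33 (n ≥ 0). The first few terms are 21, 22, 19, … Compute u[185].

We have u[0] = 21,  u[1] = 22,  u[2] = 19,  u[3] = 28,  u[4] = 1,  u[5] = 16,  u[6] = 4,  u[7] = 7,  u[8] = 31,  u[9] = 25,  u[10] = 10,  u[11] = 22.
Since u[11] = u[1] = 22, the sequence is eventually periodic: after a pre-period of length 1 it cycles with period 10.
For n ≥ 1, u[n] depends only on (n - 1) mod 10. (185 - 1) mod 10 = 4, so u[185] = u[5] = 16.

16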